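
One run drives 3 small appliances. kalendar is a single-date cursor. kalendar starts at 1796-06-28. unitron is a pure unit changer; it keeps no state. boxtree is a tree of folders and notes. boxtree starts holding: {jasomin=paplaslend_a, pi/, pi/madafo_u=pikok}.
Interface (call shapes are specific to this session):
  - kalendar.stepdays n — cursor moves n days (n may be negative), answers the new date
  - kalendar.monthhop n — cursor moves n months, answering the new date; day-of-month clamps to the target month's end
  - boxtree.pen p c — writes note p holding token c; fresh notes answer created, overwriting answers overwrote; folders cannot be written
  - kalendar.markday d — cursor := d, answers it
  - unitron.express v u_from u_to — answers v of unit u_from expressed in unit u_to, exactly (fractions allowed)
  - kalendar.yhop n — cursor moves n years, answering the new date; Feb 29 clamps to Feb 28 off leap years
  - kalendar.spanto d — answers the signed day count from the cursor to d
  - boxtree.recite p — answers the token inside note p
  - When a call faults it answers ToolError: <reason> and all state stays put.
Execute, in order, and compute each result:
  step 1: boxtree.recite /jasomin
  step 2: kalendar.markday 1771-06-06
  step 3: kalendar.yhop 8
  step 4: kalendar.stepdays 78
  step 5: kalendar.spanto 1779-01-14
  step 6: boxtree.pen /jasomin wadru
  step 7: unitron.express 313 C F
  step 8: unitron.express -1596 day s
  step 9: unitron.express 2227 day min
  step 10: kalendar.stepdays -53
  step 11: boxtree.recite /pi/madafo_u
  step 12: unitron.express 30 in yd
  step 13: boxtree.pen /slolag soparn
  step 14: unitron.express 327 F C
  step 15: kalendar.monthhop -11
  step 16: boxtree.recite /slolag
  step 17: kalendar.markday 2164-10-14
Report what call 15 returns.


$ boxtree.recite p=/jasomin
= paplaslend_a
$ kalendar.markday d=1771-06-06
= 1771-06-06
$ kalendar.yhop n=8
= 1779-06-06
$ kalendar.stepdays n=78
= 1779-08-23
$ kalendar.spanto d=1779-01-14
= -221
$ boxtree.pen p=/jasomin c=wadru
= overwrote
$ unitron.express v=313 u_from=C u_to=F
= 2977/5
$ unitron.express v=-1596 u_from=day u_to=s
= -137894400
$ unitron.express v=2227 u_from=day u_to=min
= 3206880
$ kalendar.stepdays n=-53
= 1779-07-01
$ boxtree.recite p=/pi/madafo_u
= pikok
$ unitron.express v=30 u_from=in u_to=yd
= 5/6
$ boxtree.pen p=/slolag c=soparn
= created
$ unitron.express v=327 u_from=F u_to=C
= 1475/9
$ kalendar.monthhop n=-11
= 1778-08-01
$ boxtree.recite p=/slolag
= soparn
$ kalendar.markday d=2164-10-14
= 2164-10-14

Answer: 1778-08-01


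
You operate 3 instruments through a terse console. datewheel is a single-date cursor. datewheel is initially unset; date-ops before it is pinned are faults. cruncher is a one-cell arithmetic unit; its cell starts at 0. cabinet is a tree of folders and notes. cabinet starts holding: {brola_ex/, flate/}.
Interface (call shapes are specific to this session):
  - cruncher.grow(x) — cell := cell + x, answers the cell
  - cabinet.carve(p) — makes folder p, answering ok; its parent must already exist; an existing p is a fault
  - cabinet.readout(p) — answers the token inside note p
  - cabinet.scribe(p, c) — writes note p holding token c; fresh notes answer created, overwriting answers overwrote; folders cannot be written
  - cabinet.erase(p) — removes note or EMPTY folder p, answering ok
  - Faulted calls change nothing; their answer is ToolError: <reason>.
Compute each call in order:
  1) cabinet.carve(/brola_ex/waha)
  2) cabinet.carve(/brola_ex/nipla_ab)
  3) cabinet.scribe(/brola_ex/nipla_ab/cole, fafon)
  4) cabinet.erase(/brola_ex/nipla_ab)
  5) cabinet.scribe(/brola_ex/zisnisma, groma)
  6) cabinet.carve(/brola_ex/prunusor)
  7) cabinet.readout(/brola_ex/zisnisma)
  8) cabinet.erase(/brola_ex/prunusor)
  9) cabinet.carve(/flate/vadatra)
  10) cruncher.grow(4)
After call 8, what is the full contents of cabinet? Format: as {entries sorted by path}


Do: cabinet.carve[p: /brola_ex/waha]
See: ok
Do: cabinet.carve[p: /brola_ex/nipla_ab]
See: ok
Do: cabinet.scribe[p: /brola_ex/nipla_ab/cole; c: fafon]
See: created
Do: cabinet.erase[p: /brola_ex/nipla_ab]
See: ToolError: not empty
Do: cabinet.scribe[p: /brola_ex/zisnisma; c: groma]
See: created
Do: cabinet.carve[p: /brola_ex/prunusor]
See: ok
Do: cabinet.readout[p: /brola_ex/zisnisma]
See: groma
Do: cabinet.erase[p: /brola_ex/prunusor]
See: ok
Do: cabinet.carve[p: /flate/vadatra]
See: ok
Do: cruncher.grow[x: 4]
See: 4

Answer: {brola_ex/, brola_ex/nipla_ab/, brola_ex/nipla_ab/cole=fafon, brola_ex/waha/, brola_ex/zisnisma=groma, flate/}


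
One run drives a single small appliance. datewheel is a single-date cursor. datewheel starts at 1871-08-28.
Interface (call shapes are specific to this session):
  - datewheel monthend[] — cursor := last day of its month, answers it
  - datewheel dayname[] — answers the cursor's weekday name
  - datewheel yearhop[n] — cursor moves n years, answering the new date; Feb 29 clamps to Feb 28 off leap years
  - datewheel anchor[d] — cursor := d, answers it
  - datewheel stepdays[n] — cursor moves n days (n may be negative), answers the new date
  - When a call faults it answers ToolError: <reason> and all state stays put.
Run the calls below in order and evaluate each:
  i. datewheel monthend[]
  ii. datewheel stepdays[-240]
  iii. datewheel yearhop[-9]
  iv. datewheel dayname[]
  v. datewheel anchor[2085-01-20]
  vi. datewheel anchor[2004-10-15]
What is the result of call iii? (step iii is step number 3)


Step: datewheel monthend[]
Result: 1871-08-31
Step: datewheel stepdays[n='-240']
Result: 1871-01-03
Step: datewheel yearhop[n='-9']
Result: 1862-01-03
Step: datewheel dayname[]
Result: Friday
Step: datewheel anchor[d='2085-01-20']
Result: 2085-01-20
Step: datewheel anchor[d='2004-10-15']
Result: 2004-10-15

Answer: 1862-01-03


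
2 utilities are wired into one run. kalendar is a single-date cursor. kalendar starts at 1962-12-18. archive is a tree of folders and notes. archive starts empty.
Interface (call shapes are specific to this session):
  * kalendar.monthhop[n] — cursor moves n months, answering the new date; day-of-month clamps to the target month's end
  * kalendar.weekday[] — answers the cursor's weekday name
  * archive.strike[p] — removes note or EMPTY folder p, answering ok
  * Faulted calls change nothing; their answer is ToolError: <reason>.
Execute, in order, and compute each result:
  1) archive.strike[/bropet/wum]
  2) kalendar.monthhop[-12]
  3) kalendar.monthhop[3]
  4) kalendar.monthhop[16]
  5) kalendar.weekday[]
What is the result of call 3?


Answer: 1962-03-18

Derivation:
$ archive.strike p→/bropet/wum
  ToolError: not found
$ kalendar.monthhop n→-12
  1961-12-18
$ kalendar.monthhop n→3
  1962-03-18
$ kalendar.monthhop n→16
  1963-07-18
$ kalendar.weekday
  Thursday


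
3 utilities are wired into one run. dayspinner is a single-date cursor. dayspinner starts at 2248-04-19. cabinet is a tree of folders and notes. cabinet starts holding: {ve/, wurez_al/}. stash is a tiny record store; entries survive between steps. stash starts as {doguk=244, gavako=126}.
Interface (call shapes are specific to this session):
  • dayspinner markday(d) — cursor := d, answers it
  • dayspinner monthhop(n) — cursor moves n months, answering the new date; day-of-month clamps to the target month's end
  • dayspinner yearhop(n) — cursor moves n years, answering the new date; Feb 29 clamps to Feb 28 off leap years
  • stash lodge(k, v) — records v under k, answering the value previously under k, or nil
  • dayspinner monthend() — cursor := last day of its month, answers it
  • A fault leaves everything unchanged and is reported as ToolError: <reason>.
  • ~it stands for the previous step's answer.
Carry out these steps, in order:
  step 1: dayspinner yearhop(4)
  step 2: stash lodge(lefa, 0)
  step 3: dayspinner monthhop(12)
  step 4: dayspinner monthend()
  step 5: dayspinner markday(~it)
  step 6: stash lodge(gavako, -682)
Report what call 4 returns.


Answer: 2253-04-30

Derivation:
Do: dayspinner yearhop[n='4']
See: 2252-04-19
Do: stash lodge[k='lefa'; v='0']
See: nil
Do: dayspinner monthhop[n='12']
See: 2253-04-19
Do: dayspinner monthend[]
See: 2253-04-30
Do: dayspinner markday[d='~it']
See: 2253-04-30
Do: stash lodge[k='gavako'; v='-682']
See: 126


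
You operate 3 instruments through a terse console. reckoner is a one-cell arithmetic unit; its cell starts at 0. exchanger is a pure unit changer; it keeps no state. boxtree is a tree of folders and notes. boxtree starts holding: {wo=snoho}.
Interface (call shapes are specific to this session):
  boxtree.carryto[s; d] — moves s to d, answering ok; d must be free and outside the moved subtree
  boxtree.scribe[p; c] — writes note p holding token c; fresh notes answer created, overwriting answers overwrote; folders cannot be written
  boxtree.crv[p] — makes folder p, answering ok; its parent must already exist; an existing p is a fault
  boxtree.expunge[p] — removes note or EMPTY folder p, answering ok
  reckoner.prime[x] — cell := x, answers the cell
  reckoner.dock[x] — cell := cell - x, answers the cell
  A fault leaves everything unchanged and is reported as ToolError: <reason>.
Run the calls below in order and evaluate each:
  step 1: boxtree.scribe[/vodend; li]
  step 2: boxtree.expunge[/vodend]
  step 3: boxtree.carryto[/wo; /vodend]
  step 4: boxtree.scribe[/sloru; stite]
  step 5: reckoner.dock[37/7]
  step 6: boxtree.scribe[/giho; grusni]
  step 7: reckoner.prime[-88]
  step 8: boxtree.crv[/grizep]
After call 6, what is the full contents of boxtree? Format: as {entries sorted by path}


% scribe p='/vodend' c='li'
[out] created
% expunge p='/vodend'
[out] ok
% carryto s='/wo' d='/vodend'
[out] ok
% scribe p='/sloru' c='stite'
[out] created
% dock x='37/7'
[out] -37/7
% scribe p='/giho' c='grusni'
[out] created
% prime x='-88'
[out] -88
% crv p='/grizep'
[out] ok

Answer: {giho=grusni, sloru=stite, vodend=snoho}


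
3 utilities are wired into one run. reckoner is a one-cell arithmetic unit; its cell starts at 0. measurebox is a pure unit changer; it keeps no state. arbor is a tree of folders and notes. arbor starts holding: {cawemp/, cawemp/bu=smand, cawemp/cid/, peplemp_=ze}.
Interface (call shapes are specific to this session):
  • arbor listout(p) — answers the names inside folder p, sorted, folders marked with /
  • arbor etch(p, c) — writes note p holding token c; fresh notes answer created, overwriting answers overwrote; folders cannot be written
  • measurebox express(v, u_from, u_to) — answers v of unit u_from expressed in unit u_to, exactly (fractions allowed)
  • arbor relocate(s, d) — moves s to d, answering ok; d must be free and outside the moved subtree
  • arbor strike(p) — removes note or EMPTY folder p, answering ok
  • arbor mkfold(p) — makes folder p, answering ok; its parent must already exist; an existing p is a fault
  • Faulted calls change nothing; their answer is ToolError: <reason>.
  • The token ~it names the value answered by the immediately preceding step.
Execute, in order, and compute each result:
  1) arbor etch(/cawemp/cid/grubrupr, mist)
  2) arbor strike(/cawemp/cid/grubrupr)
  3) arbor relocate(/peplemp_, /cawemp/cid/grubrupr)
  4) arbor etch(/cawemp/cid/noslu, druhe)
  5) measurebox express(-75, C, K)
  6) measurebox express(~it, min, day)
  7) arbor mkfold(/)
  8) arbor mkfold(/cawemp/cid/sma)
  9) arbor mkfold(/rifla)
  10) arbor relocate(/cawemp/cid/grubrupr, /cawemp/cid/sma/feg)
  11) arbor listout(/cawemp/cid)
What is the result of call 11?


~$ arbor etch /cawemp/cid/grubrupr mist
  created
~$ arbor strike /cawemp/cid/grubrupr
  ok
~$ arbor relocate /peplemp_ /cawemp/cid/grubrupr
  ok
~$ arbor etch /cawemp/cid/noslu druhe
  created
~$ measurebox express -75 C K
  3963/20
~$ measurebox express ~it min day
  1321/9600
~$ arbor mkfold /
  ToolError: exists
~$ arbor mkfold /cawemp/cid/sma
  ok
~$ arbor mkfold /rifla
  ok
~$ arbor relocate /cawemp/cid/grubrupr /cawemp/cid/sma/feg
  ok
~$ arbor listout /cawemp/cid
  [noslu, sma/]

Answer: [noslu, sma/]


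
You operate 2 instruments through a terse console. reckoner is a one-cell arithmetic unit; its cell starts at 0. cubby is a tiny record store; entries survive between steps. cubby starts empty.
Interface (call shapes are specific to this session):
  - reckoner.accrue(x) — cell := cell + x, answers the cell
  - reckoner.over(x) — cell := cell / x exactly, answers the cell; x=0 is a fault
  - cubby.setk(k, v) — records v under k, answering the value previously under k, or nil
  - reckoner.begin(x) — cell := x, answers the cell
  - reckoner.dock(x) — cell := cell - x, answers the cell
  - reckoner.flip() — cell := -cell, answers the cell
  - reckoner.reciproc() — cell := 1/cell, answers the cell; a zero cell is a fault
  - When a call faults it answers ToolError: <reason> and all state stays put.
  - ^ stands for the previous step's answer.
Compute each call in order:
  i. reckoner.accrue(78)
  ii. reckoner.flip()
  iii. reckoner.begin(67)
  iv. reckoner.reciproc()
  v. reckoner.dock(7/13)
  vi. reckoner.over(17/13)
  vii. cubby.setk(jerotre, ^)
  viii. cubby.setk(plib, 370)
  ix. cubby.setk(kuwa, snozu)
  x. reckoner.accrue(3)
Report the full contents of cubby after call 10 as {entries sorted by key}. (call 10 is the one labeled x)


Answer: {jerotre=-456/1139, kuwa=snozu, plib=370}

Derivation:
·→ reckoner.accrue(x: 78)
·← 78
·→ reckoner.flip()
·← -78
·→ reckoner.begin(x: 67)
·← 67
·→ reckoner.reciproc()
·← 1/67
·→ reckoner.dock(x: 7/13)
·← -456/871
·→ reckoner.over(x: 17/13)
·← -456/1139
·→ cubby.setk(k: jerotre, v: ^)
·← nil
·→ cubby.setk(k: plib, v: 370)
·← nil
·→ cubby.setk(k: kuwa, v: snozu)
·← nil
·→ reckoner.accrue(x: 3)
·← 2961/1139


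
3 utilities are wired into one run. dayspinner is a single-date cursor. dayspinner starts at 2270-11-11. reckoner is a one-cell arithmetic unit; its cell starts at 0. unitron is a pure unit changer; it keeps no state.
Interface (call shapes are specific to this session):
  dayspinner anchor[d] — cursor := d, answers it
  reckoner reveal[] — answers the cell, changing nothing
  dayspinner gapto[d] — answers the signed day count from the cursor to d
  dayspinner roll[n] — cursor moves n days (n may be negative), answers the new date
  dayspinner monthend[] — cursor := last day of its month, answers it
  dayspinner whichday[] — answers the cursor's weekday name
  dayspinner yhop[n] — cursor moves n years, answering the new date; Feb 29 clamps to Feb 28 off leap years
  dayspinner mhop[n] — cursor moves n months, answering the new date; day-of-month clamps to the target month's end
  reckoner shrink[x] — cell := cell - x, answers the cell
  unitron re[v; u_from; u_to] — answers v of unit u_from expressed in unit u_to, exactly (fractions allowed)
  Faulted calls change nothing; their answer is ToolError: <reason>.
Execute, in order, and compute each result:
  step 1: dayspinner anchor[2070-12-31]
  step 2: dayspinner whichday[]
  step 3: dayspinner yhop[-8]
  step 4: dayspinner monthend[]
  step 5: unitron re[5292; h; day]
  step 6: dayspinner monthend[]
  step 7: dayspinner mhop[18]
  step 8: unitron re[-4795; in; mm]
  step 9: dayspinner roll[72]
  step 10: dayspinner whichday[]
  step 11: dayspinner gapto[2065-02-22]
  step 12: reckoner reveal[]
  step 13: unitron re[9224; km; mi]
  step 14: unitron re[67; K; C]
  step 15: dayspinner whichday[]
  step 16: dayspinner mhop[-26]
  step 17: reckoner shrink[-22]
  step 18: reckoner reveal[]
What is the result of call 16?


Answer: 2062-07-10

Derivation:
Do: dayspinner anchor[d='2070-12-31']
See: 2070-12-31
Do: dayspinner whichday[]
See: Wednesday
Do: dayspinner yhop[n='-8']
See: 2062-12-31
Do: dayspinner monthend[]
See: 2062-12-31
Do: unitron re[v='5292'; u_from='h'; u_to='day']
See: 441/2
Do: dayspinner monthend[]
See: 2062-12-31
Do: dayspinner mhop[n='18']
See: 2064-06-30
Do: unitron re[v='-4795'; u_from='in'; u_to='mm']
See: -121793
Do: dayspinner roll[n='72']
See: 2064-09-10
Do: dayspinner whichday[]
See: Wednesday
Do: dayspinner gapto[d='2065-02-22']
See: 165
Do: reckoner reveal[]
See: 0
Do: unitron re[v='9224'; u_from='km'; u_to='mi']
See: 72062500/12573
Do: unitron re[v='67'; u_from='K'; u_to='C']
See: -4123/20
Do: dayspinner whichday[]
See: Wednesday
Do: dayspinner mhop[n='-26']
See: 2062-07-10
Do: reckoner shrink[x='-22']
See: 22
Do: reckoner reveal[]
See: 22


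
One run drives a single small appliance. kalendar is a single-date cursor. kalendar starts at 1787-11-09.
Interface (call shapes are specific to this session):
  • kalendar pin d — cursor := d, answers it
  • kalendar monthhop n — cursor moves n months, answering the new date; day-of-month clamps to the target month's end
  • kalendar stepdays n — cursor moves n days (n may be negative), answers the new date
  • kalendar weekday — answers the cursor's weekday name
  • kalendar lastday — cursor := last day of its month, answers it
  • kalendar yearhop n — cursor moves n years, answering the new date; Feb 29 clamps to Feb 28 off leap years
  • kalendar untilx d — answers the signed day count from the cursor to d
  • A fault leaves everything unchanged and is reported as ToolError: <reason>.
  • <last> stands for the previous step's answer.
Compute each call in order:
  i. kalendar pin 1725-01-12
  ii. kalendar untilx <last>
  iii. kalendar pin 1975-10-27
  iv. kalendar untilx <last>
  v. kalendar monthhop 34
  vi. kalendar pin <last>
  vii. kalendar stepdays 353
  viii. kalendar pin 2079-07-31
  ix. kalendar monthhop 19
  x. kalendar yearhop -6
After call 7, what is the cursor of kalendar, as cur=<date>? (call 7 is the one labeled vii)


Answer: cur=1979-08-15

Derivation:
Using kalendar pin on d='1725-01-12', and see 1725-01-12.
Invoking kalendar untilx on d='<last>', and observe 0.
I invoke kalendar pin on d='1975-10-27': 1975-10-27.
I try kalendar untilx on d='<last>', which returns 0.
Next I call kalendar monthhop on n='34', → 1978-08-27.
Then kalendar pin on d='<last>', — result: 1978-08-27.
Next I call kalendar stepdays on n='353', and observe 1979-08-15.
Next I call kalendar pin on d='2079-07-31', and see 2079-07-31.
Now I run kalendar monthhop on n='19', — result: 2081-02-28.
Using kalendar yearhop on n='-6', yielding 2075-02-28.


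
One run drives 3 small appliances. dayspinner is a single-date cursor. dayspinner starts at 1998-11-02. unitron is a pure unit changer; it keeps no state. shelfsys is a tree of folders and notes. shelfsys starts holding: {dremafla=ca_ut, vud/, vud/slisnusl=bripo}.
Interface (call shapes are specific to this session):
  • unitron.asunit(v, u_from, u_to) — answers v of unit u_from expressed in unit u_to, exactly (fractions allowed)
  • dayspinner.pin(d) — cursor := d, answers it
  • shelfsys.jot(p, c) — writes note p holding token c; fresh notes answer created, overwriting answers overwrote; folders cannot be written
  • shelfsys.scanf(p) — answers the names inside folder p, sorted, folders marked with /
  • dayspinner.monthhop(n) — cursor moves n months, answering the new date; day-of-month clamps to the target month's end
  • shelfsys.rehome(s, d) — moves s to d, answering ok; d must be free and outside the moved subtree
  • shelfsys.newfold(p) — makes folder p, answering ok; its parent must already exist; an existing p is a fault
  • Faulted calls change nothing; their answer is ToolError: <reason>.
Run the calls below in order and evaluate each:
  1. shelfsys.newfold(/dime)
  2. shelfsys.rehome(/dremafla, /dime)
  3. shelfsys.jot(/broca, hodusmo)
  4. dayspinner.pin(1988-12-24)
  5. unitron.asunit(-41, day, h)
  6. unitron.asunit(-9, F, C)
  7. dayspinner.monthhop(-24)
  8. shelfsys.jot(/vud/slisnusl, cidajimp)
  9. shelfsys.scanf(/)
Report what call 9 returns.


Now I run newfold with p=/dime, which returns ok.
Next I call rehome with s=/dremafla, d=/dime: ToolError: exists.
I use jot with p=/broca, c=hodusmo, giving created.
I invoke pin with d=1988-12-24, and see 1988-12-24.
Next I call asunit with v=-41, u_from=day, u_to=h, yielding -984.
I invoke asunit with v=-9, u_from=F, u_to=C, which returns -205/9.
I call monthhop with n=-24: 1986-12-24.
I run jot with p=/vud/slisnusl, c=cidajimp, and see overwrote.
I use scanf with p=/, and observe [broca, dime/, dremafla, vud/].

Answer: [broca, dime/, dremafla, vud/]


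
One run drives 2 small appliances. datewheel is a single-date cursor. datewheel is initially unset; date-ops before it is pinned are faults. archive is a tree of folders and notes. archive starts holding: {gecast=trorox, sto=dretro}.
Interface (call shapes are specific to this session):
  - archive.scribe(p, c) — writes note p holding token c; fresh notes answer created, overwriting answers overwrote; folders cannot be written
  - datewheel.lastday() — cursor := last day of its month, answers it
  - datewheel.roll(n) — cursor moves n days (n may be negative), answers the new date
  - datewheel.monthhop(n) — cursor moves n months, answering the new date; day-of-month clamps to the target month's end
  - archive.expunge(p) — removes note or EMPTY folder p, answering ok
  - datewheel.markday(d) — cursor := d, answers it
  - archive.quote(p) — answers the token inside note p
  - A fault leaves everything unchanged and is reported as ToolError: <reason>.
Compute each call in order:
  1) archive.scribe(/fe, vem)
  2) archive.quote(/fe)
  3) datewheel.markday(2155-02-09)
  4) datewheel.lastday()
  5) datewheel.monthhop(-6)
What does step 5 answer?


Answer: 2154-08-28

Derivation:
% archive.scribe /fe vem
  created
% archive.quote /fe
  vem
% datewheel.markday 2155-02-09
  2155-02-09
% datewheel.lastday
  2155-02-28
% datewheel.monthhop -6
  2154-08-28


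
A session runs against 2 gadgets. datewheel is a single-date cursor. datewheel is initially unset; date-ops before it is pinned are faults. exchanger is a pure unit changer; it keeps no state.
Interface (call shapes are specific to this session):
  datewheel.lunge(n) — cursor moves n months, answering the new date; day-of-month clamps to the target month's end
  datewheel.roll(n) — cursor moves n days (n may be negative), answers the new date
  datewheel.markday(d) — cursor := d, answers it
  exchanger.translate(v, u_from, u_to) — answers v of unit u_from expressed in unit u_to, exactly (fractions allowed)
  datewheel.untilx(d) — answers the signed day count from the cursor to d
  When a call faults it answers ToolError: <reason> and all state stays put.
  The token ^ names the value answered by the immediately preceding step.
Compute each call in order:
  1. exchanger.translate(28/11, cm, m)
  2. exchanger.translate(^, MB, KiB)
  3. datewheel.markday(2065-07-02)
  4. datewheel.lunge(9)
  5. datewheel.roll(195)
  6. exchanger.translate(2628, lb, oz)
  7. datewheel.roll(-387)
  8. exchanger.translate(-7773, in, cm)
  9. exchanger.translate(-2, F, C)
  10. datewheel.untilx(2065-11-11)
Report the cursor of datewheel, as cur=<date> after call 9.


CALL translate[v: 28/11; u_from: cm; u_to: m]
RET  7/275
CALL translate[v: ^; u_from: MB; u_to: KiB]
RET  4375/176
CALL markday[d: 2065-07-02]
RET  2065-07-02
CALL lunge[n: 9]
RET  2066-04-02
CALL roll[n: 195]
RET  2066-10-14
CALL translate[v: 2628; u_from: lb; u_to: oz]
RET  42048
CALL roll[n: -387]
RET  2065-09-22
CALL translate[v: -7773; u_from: in; u_to: cm]
RET  -987171/50
CALL translate[v: -2; u_from: F; u_to: C]
RET  -170/9
CALL untilx[d: 2065-11-11]
RET  50

Answer: cur=2065-09-22


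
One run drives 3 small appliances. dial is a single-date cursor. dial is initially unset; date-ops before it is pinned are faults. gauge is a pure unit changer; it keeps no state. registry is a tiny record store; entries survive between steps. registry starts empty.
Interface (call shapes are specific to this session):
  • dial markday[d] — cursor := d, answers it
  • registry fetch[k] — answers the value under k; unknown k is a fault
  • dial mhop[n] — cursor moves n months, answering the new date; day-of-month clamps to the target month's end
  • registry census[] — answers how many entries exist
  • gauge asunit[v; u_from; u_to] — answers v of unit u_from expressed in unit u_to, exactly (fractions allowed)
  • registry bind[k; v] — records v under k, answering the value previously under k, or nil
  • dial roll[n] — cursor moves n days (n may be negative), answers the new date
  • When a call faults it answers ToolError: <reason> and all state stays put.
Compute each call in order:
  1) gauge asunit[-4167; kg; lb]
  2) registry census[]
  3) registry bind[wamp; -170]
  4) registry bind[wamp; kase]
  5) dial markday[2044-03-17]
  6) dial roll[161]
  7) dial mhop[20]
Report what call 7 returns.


! gauge asunit(-4167, kg, lb) == -416700000000/45359237
! registry census() == 0
! registry bind(wamp, -170) == nil
! registry bind(wamp, kase) == -170
! dial markday(2044-03-17) == 2044-03-17
! dial roll(161) == 2044-08-25
! dial mhop(20) == 2046-04-25

Answer: 2046-04-25


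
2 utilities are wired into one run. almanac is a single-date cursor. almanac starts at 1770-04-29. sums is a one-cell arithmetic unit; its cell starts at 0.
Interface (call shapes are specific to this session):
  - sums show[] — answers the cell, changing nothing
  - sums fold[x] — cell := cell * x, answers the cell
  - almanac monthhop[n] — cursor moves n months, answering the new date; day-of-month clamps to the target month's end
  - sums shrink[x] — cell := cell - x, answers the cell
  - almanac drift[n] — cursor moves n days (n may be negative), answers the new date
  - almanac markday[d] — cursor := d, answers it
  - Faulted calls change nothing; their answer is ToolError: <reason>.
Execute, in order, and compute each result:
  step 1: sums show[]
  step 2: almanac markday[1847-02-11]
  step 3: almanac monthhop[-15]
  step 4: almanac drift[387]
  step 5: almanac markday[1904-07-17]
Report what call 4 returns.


Answer: 1846-12-03

Derivation:
Next I call sums show(), giving 0.
Then almanac markday on d=1847-02-11, and see 1847-02-11.
I run almanac monthhop on n=-15, and get 1845-11-11.
I try almanac drift on n=387, and get 1846-12-03.
I invoke almanac markday on d=1904-07-17: 1904-07-17.


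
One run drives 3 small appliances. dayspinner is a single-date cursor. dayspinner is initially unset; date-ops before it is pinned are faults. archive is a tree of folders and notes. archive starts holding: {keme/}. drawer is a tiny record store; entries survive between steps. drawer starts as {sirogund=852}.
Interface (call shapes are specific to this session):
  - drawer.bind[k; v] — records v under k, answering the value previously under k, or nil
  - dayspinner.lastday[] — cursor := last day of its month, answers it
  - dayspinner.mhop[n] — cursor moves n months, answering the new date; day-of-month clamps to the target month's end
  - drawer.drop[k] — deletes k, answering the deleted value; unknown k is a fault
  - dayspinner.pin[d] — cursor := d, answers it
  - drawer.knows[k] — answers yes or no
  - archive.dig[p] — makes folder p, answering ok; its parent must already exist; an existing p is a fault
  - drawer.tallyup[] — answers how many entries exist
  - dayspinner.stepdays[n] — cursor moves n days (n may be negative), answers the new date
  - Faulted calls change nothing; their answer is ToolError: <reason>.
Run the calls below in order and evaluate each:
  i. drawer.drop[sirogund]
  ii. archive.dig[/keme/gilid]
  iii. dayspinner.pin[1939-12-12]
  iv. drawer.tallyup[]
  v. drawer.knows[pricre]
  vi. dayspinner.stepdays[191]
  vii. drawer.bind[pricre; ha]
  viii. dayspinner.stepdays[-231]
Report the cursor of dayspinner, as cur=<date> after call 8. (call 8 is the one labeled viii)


==> drawer.drop(sirogund)
<== 852
==> archive.dig(/keme/gilid)
<== ok
==> dayspinner.pin(1939-12-12)
<== 1939-12-12
==> drawer.tallyup()
<== 0
==> drawer.knows(pricre)
<== no
==> dayspinner.stepdays(191)
<== 1940-06-20
==> drawer.bind(pricre, ha)
<== nil
==> dayspinner.stepdays(-231)
<== 1939-11-02

Answer: cur=1939-11-02


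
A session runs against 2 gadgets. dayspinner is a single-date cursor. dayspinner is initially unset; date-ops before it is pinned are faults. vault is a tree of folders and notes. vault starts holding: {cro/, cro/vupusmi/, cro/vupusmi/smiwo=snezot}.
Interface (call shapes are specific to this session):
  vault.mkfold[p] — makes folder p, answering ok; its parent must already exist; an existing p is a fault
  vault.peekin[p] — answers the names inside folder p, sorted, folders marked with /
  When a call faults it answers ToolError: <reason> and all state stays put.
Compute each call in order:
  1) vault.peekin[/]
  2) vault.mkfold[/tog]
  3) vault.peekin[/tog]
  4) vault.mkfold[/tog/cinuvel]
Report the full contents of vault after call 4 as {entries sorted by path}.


Answer: {cro/, cro/vupusmi/, cro/vupusmi/smiwo=snezot, tog/, tog/cinuvel/}

Derivation:
// vault.peekin(p→/) -> [cro/]
// vault.mkfold(p→/tog) -> ok
// vault.peekin(p→/tog) -> []
// vault.mkfold(p→/tog/cinuvel) -> ok


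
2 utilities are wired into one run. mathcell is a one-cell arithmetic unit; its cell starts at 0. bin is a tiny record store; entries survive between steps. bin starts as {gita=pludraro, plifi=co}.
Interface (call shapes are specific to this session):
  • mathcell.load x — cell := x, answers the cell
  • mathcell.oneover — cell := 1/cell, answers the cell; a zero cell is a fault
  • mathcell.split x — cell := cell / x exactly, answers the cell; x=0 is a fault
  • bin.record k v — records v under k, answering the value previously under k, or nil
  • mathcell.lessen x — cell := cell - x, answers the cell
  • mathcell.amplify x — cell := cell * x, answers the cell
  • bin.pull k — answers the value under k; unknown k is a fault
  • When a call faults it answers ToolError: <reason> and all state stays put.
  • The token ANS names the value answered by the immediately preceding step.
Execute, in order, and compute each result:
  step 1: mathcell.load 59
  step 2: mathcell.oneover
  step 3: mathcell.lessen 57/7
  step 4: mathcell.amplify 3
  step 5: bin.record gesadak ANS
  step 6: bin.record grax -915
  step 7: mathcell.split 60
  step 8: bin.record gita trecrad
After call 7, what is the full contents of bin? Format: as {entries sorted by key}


Answer: {gesadak=-10068/413, gita=pludraro, grax=-915, plifi=co}

Derivation:
~$ mathcell.load x=59
:: 59
~$ mathcell.oneover
:: 1/59
~$ mathcell.lessen x=57/7
:: -3356/413
~$ mathcell.amplify x=3
:: -10068/413
~$ bin.record k=gesadak v=ANS
:: nil
~$ bin.record k=grax v=-915
:: nil
~$ mathcell.split x=60
:: -839/2065
~$ bin.record k=gita v=trecrad
:: pludraro


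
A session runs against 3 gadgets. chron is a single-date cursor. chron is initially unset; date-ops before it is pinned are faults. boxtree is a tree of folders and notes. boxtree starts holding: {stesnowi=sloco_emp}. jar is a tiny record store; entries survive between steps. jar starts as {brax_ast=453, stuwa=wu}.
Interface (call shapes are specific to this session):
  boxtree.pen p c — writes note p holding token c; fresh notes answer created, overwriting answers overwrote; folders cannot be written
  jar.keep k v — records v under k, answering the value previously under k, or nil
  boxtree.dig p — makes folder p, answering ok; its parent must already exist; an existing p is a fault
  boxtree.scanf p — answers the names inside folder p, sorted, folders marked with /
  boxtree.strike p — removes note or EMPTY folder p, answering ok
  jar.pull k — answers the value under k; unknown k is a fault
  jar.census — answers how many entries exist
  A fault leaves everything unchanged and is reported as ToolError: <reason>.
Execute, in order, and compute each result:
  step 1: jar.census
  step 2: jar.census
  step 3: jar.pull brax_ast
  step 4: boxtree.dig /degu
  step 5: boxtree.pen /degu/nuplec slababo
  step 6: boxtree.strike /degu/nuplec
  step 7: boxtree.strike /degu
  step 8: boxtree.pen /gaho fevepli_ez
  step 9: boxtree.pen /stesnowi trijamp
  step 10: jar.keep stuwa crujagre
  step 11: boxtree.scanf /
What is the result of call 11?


Answer: [gaho, stesnowi]

Derivation:
Do: census[]
See: 2
Do: census[]
See: 2
Do: pull[k→brax_ast]
See: 453
Do: dig[p→/degu]
See: ok
Do: pen[p→/degu/nuplec; c→slababo]
See: created
Do: strike[p→/degu/nuplec]
See: ok
Do: strike[p→/degu]
See: ok
Do: pen[p→/gaho; c→fevepli_ez]
See: created
Do: pen[p→/stesnowi; c→trijamp]
See: overwrote
Do: keep[k→stuwa; v→crujagre]
See: wu
Do: scanf[p→/]
See: [gaho, stesnowi]


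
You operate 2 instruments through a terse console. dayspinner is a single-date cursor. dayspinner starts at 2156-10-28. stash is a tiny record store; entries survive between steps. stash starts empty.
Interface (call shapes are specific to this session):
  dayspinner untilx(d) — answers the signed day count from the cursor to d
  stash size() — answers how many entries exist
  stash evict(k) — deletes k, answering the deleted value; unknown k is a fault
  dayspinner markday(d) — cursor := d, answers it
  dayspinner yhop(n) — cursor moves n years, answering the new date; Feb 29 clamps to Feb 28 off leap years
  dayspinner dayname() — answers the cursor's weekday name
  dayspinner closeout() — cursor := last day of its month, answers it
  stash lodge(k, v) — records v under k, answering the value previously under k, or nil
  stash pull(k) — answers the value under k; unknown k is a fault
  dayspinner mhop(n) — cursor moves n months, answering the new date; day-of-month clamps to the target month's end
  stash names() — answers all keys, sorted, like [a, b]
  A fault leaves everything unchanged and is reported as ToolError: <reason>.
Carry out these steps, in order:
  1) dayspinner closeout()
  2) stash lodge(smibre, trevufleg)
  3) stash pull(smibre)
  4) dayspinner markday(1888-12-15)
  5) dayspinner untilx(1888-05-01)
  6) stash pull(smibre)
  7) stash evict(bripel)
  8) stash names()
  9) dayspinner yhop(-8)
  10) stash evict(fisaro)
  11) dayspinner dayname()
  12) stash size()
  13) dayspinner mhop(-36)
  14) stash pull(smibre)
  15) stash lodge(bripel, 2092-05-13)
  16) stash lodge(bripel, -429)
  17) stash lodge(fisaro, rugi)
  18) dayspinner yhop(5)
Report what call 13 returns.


;; dayspinner closeout() == 2156-10-31
;; stash lodge(k: smibre, v: trevufleg) == nil
;; stash pull(k: smibre) == trevufleg
;; dayspinner markday(d: 1888-12-15) == 1888-12-15
;; dayspinner untilx(d: 1888-05-01) == -228
;; stash pull(k: smibre) == trevufleg
;; stash evict(k: bripel) == ToolError: no such key bripel
;; stash names() == [smibre]
;; dayspinner yhop(n: -8) == 1880-12-15
;; stash evict(k: fisaro) == ToolError: no such key fisaro
;; dayspinner dayname() == Wednesday
;; stash size() == 1
;; dayspinner mhop(n: -36) == 1877-12-15
;; stash pull(k: smibre) == trevufleg
;; stash lodge(k: bripel, v: 2092-05-13) == nil
;; stash lodge(k: bripel, v: -429) == 2092-05-13
;; stash lodge(k: fisaro, v: rugi) == nil
;; dayspinner yhop(n: 5) == 1882-12-15

Answer: 1877-12-15


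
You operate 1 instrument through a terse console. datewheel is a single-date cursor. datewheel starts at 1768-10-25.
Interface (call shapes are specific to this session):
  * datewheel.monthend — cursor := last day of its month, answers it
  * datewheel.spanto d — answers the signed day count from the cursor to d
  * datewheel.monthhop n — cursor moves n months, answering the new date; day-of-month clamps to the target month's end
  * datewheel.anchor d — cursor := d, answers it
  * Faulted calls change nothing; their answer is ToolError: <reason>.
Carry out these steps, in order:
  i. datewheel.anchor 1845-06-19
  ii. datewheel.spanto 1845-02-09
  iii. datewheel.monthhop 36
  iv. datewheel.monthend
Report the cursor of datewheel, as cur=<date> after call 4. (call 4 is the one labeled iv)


Answer: cur=1848-06-30

Derivation:
~$ datewheel.anchor 1845-06-19
  1845-06-19
~$ datewheel.spanto 1845-02-09
  -130
~$ datewheel.monthhop 36
  1848-06-19
~$ datewheel.monthend
  1848-06-30


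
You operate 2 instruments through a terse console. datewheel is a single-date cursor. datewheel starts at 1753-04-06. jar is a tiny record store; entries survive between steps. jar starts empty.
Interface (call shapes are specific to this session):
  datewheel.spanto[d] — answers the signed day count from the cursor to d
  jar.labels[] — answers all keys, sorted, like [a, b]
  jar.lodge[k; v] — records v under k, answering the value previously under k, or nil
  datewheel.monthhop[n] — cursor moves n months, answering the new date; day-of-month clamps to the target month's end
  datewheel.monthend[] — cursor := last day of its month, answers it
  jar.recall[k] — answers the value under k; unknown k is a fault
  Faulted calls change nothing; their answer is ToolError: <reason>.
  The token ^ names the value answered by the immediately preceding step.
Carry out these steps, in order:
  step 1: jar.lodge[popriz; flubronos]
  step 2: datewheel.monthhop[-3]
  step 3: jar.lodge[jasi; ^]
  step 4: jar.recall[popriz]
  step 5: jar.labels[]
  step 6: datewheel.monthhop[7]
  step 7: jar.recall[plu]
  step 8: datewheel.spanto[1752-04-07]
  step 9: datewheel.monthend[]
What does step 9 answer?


Answer: 1753-08-31

Derivation:
Step: jar.lodge[k: popriz; v: flubronos]
Result: nil
Step: datewheel.monthhop[n: -3]
Result: 1753-01-06
Step: jar.lodge[k: jasi; v: ^]
Result: nil
Step: jar.recall[k: popriz]
Result: flubronos
Step: jar.labels[]
Result: [jasi, popriz]
Step: datewheel.monthhop[n: 7]
Result: 1753-08-06
Step: jar.recall[k: plu]
Result: ToolError: no such key plu
Step: datewheel.spanto[d: 1752-04-07]
Result: -486
Step: datewheel.monthend[]
Result: 1753-08-31


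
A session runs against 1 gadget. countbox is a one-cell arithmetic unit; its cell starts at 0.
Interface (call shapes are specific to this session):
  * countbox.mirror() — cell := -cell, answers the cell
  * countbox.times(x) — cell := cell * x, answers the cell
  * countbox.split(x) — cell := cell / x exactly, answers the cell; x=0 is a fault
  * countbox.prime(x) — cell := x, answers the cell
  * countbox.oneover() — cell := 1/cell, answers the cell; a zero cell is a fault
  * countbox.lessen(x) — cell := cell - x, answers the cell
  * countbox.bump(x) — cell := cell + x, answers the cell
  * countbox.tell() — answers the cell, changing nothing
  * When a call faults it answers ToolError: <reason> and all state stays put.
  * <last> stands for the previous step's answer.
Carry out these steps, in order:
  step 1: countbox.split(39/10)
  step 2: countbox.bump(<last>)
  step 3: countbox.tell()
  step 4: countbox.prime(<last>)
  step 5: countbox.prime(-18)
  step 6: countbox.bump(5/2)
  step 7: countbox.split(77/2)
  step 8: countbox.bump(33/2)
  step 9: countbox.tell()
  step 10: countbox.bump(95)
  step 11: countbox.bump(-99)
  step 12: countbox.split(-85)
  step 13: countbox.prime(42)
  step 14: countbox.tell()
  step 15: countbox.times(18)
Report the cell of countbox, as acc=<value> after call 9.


>> countbox.split(x→39/10)
<< 0
>> countbox.bump(x→<last>)
<< 0
>> countbox.tell()
<< 0
>> countbox.prime(x→<last>)
<< 0
>> countbox.prime(x→-18)
<< -18
>> countbox.bump(x→5/2)
<< -31/2
>> countbox.split(x→77/2)
<< -31/77
>> countbox.bump(x→33/2)
<< 2479/154
>> countbox.tell()
<< 2479/154
>> countbox.bump(x→95)
<< 17109/154
>> countbox.bump(x→-99)
<< 1863/154
>> countbox.split(x→-85)
<< -1863/13090
>> countbox.prime(x→42)
<< 42
>> countbox.tell()
<< 42
>> countbox.times(x→18)
<< 756

Answer: acc=2479/154


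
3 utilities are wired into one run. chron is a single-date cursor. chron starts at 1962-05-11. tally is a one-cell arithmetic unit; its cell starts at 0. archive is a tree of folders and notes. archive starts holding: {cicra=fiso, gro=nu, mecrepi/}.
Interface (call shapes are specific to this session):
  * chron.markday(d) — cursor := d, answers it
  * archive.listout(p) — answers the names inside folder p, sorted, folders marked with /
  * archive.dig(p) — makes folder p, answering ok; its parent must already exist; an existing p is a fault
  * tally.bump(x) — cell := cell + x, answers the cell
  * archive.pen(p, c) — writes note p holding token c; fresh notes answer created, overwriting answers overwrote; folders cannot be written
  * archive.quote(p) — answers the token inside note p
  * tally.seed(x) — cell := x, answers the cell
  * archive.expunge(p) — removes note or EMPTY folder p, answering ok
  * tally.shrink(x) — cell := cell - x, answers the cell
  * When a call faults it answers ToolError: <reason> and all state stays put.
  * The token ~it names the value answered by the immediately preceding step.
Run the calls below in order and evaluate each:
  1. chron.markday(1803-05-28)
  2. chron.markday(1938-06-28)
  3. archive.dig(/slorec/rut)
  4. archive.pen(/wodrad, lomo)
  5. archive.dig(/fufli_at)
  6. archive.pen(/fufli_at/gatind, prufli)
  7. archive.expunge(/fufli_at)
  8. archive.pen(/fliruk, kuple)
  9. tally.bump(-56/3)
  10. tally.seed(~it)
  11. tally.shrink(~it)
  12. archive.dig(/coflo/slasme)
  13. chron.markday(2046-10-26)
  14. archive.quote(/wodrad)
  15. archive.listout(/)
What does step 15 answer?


I call chron.markday on d→1803-05-28, → 1803-05-28.
I invoke chron.markday on d→1938-06-28, and observe 1938-06-28.
I try archive.dig on p→/slorec/rut, → ToolError: no parent.
Invoking archive.pen on p→/wodrad, c→lomo, yielding created.
Invoking archive.dig on p→/fufli_at: ok.
Next I call archive.pen on p→/fufli_at/gatind, c→prufli, and observe created.
Now I run archive.expunge on p→/fufli_at, giving ToolError: not empty.
Now I run archive.pen on p→/fliruk, c→kuple, and see created.
I try tally.bump on x→-56/3, giving -56/3.
Now I run tally.seed on x→~it, yielding -56/3.
I call tally.shrink on x→~it, → 0.
I use archive.dig on p→/coflo/slasme, giving ToolError: no parent.
Then chron.markday on d→2046-10-26, which returns 2046-10-26.
Calling archive.quote on p→/wodrad, which returns lomo.
I call archive.listout on p→/, — result: [cicra, fliruk, fufli_at/, gro, mecrepi/, wodrad].

Answer: [cicra, fliruk, fufli_at/, gro, mecrepi/, wodrad]
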